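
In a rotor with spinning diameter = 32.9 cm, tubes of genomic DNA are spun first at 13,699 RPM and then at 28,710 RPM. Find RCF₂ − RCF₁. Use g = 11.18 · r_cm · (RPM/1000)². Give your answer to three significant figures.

≈ 117000 × g

r = 32.9 / 2 = 16.45 cm
RCF₁ = 11.18 × 16.45 × (13.699)² = 11.18 × 16.45 × 187.662601 ≈ 34,513.2 × g
RCF₂ = 11.18 × 16.45 × (28.71)² = 11.18 × 16.45 × 824.2641 ≈ 151,591.2 × g
Increase = 151,591.2 − 34,513.2 = 117,078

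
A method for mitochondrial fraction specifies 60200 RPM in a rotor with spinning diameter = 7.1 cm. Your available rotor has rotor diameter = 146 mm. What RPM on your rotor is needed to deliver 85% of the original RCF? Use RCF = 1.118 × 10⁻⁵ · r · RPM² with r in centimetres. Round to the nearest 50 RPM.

38700 RPM

Original rotor: r = 7.1 / 2 = 3.55 cm
RCF_original = 1.118 × 10⁻⁵ × 3.55 × (60200)² = 1.118 × 10⁻⁵ × 3.55 × 3,624,040,000 ≈ 143,834.5 × g
Target RCF = 0.85 × 143,834.5 ≈ 122,259.3 × g
Your rotor: r = 146 mm / 2 = 73 mm = 7.3 cm
122,259.3 = 1.118 × 10⁻⁵ × 7.3 × N²
N² = 122,259.3 / (8.1614 × 10⁻⁵) = 1,498,018,722
N ≈ √1,498,018,722 ≈ 38,704.2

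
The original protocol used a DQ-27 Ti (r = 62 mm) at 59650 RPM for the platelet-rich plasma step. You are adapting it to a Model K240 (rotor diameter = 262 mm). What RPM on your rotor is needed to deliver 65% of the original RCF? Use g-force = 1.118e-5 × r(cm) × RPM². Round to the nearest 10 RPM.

Original rotor: r = 62 mm = 6.2 cm
RCF_original = 1.118 × 10⁻⁵ × 6.2 × (59650)² = 1.118 × 10⁻⁵ × 6.2 × 3,558,122,500 ≈ 246,634.8 × g
Target RCF = 0.65 × 246,634.8 ≈ 160,312.6 × g
Your rotor: r = 262 mm / 2 = 131 mm = 13.1 cm
160,312.6 = 1.118 × 10⁻⁵ × 13.1 × N²
N² = 160,312.6 / (14.6458 × 10⁻⁵) = 1,094,597,769
N ≈ √1,094,597,769 ≈ 33,084.7

≈ 33080 RPM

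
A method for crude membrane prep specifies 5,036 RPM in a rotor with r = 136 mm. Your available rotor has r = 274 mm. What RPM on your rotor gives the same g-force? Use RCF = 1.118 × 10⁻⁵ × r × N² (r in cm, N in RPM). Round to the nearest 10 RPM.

Original rotor: r = 136 mm = 13.6 cm
RCF_original = 1.118 × 10⁻⁵ × 13.6 × (5036)² = 1.118 × 10⁻⁵ × 13.6 × 25,361,296 ≈ 3,856.1 × g
Your rotor: r = 274 mm = 27.4 cm
3,856.1 = 1.118 × 10⁻⁵ × 27.4 × N²
N² = 3,856.1 / (30.6332 × 10⁻⁵) = 12,587,976
N ≈ √12,587,976 ≈ 3,548.0

3550 RPM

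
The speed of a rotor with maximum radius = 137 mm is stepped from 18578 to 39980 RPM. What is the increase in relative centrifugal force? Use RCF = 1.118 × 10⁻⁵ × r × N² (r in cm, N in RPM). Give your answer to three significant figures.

r = 137 mm = 13.7 cm
RCF₁ = 1.118 × 10⁻⁵ × 13.7 × (18578)² = 1.118 × 10⁻⁵ × 13.7 × 345,142,084 ≈ 52,864 × g
RCF₂ = 1.118 × 10⁻⁵ × 13.7 × (39980)² = 1.118 × 10⁻⁵ × 13.7 × 1,598,400,400 ≈ 244,820.6 × g
Increase = 244,820.6 − 52,864 = 191,956.6

≈ 192000 ×g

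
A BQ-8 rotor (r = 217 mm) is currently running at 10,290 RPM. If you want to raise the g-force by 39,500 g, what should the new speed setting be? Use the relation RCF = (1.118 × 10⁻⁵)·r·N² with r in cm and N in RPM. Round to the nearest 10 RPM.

16390 RPM

r = 217 mm = 21.7 cm
Current RCF = 1.118 × 10⁻⁵ × 21.7 × (10290)² = 1.118 × 10⁻⁵ × 21.7 × 105,884,100 ≈ 25,688.1 × g
Target RCF = 25,688.1 + 39,500 = 65,188.1 × g
N² = 65,188.1 / (24.2606 × 10⁻⁵) = 268,699,455
N ≈ √268,699,455 ≈ 16,392.1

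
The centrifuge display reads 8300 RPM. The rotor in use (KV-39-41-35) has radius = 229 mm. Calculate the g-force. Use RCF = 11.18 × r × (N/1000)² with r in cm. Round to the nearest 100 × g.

r = 229 mm = 22.9 cm
RCF = 11.18 × 22.9 × (8.3)² = 11.18 × 22.9 × 68.89 ≈ 17,637.4 × g

≈ 17600 ×g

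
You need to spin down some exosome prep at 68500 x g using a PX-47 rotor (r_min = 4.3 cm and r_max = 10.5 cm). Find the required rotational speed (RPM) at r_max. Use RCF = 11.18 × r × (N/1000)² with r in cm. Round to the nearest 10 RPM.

Use r_max = 10.5 cm.
RCF = 11.18 × r × (N/1000)²
68,500 = 11.18 × 10.5 × (N/1000)²
(N/1000)² = 68,500 / 117.39 = 583.525
N = 1000 × √583.525 ≈ 24,156.3

N ≈ 24160 RPM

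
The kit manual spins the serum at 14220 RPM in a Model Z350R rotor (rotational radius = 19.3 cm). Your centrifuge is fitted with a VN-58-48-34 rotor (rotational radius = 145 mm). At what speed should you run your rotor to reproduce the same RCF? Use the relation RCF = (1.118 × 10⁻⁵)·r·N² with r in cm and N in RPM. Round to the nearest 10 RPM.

≈ 16410 RPM

RCF_original = 1.118 × 10⁻⁵ × 19.3 × (14220)² = 1.118 × 10⁻⁵ × 19.3 × 202,208,400 ≈ 43,631.3 × g
Your rotor: r = 145 mm = 14.5 cm
43,631.3 = 1.118 × 10⁻⁵ × 14.5 × N²
N² = 43,631.3 / (16.211 × 10⁻⁵) = 269,146,259
N ≈ √269,146,259 ≈ 16,405.7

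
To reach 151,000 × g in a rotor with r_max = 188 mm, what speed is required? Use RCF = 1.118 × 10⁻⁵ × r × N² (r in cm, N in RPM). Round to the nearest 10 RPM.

26800 RPM

r = 188 mm = 18.8 cm
151,000 = 1.118 × 10⁻⁵ × 18.8 × N²
N² = 151,000 / (21.0184 × 10⁻⁵) = 718,418,148
N ≈ √718,418,148 ≈ 26,803.3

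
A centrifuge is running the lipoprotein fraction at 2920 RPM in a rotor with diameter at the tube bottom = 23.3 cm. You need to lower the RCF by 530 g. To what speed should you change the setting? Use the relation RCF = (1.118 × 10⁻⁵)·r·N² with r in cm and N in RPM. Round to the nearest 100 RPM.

r = 23.3 / 2 = 11.65 cm
Current RCF = 1.118 × 10⁻⁵ × 11.65 × (2920)² = 1.118 × 10⁻⁵ × 11.65 × 8,526,400 ≈ 1,110.5 × g
Target RCF = 1,110.5 − 530 = 580.5 × g
N² = 580.5 / (13.0247 × 10⁻⁵) = 4,456,916
N ≈ √4,456,916 ≈ 2,111.1

N₂ ≈ 2100 RPM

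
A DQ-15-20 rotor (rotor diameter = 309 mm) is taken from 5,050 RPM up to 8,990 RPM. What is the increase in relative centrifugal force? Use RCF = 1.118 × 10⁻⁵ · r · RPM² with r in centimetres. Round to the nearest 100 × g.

r = 309 mm / 2 = 154.5 mm = 15.45 cm
RCF₁ = 1.118 × 10⁻⁵ × 15.45 × (5050)² = 1.118 × 10⁻⁵ × 15.45 × 25,502,500 ≈ 4,405.1 × g
RCF₂ = 1.118 × 10⁻⁵ × 15.45 × (8990)² = 1.118 × 10⁻⁵ × 15.45 × 80,820,100 ≈ 13,960.1 × g
Increase = 13,960.1 − 4,405.1 = 9,555

≈ 9600 g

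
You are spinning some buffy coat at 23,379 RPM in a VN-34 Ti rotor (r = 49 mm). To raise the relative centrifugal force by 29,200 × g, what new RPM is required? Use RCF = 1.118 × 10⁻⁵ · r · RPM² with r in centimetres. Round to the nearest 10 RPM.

32860 RPM

r = 49 mm = 4.9 cm
Current RCF = 1.118 × 10⁻⁵ × 4.9 × (23379)² = 1.118 × 10⁻⁵ × 4.9 × 546,577,641 ≈ 29,942.6 × g
Target RCF = 29,942.6 + 29,200 = 59,142.6 × g
N² = 59,142.6 / (5.4782 × 10⁻⁵) = 1,079,599,138
N ≈ √1,079,599,138 ≈ 32,857.3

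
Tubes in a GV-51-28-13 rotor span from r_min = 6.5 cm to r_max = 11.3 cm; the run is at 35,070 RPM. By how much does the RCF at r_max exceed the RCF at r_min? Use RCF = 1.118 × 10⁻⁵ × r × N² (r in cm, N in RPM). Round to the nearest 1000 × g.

≈ 66000 × g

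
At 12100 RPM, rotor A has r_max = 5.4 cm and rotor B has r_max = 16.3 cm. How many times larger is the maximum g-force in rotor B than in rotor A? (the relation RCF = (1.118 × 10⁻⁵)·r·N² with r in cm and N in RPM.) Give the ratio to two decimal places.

3.02

At fixed N, RCF ∝ r, so RCF_B/RCF_A = r_B/r_A = 16.3 / 5.4 = 3.0185.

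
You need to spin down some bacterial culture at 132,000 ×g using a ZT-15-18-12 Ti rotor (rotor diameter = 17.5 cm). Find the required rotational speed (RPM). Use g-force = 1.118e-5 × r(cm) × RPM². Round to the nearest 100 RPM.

≈ 36700 RPM

r = 17.5 / 2 = 8.75 cm
132,000 = 1.118 × 10⁻⁵ × 8.75 × N²
N² = 132,000 / (9.7825 × 10⁻⁵) = 1,349,348,326
N ≈ √1,349,348,326 ≈ 36,733.5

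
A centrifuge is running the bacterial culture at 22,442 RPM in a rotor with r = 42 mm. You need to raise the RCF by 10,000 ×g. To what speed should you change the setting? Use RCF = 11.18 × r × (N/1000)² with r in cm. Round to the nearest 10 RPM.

26770 RPM

r = 42 mm = 4.2 cm
Current RCF = 11.18 × 4.2 × (22.442)² = 11.18 × 4.2 × 503.643364 ≈ 23,649.1 × g
Target RCF = 23,649.1 + 10,000 = 33,649.1 × g
(N/1000)² = 33,649.1 / 46.956 = 716.6092
N = 1000 × √716.6092 ≈ 26,769.6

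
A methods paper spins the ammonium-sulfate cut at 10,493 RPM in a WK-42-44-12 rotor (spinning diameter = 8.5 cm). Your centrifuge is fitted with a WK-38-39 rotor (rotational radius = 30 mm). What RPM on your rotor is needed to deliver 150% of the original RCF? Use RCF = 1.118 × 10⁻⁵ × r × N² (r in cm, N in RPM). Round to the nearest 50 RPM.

≈ 15300 RPM

Original rotor: r = 8.5 / 2 = 4.25 cm
RCF_original = 1.118 × 10⁻⁵ × 4.25 × (10493)² = 1.118 × 10⁻⁵ × 4.25 × 110,103,049 ≈ 5,231.5 × g
Target RCF = 1.5 × 5,231.5 ≈ 7,847.2 × g
Your rotor: r = 30 mm = 3.0 cm
7,847.2 = 1.118 × 10⁻⁵ × 3 × N²
N² = 7,847.2 / (3.354 × 10⁻⁵) = 233,965,414
N ≈ √233,965,414 ≈ 15,295.9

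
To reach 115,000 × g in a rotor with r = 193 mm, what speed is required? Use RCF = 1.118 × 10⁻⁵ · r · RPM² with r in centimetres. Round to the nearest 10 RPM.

N ≈ 23090 RPM

r = 193 mm = 19.3 cm
RCF = 1.118 × 10⁻⁵ × r × N²
115,000 = 1.118 × 10⁻⁵ × 19.3 × N²
N² = 115,000 / (21.5774 × 10⁻⁵) = 532,965,047
N ≈ √532,965,047 ≈ 23,086.0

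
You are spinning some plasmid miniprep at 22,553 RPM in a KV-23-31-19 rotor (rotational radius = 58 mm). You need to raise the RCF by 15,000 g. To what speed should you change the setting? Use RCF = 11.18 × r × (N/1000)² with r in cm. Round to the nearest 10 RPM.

N₂ ≈ 27200 RPM

r = 58 mm = 5.8 cm
Current RCF = 11.18 × 5.8 × (22.553)² = 11.18 × 5.8 × 508.637809 ≈ 32,982.1 × g
Target RCF = 32,982.1 + 15,000 = 47,982.1 × g
(N/1000)² = 47,982.1 / 64.844 = 739.9621
N = 1000 × √739.9621 ≈ 27,202.2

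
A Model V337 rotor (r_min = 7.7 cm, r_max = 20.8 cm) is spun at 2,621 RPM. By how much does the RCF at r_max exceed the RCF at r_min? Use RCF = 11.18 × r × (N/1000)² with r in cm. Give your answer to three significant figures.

1010 × g

RCF_max = 11.18 × 20.8 × (2.621)² = 11.18 × 20.8 × 6.869641 ≈ 1,597.5 × g
RCF_min = 11.18 × 7.7 × (2.621)² = 11.18 × 7.7 × 6.869641 ≈ 591.4 × g
ΔRCF = 1,597.5 − 591.4 = 1,006.1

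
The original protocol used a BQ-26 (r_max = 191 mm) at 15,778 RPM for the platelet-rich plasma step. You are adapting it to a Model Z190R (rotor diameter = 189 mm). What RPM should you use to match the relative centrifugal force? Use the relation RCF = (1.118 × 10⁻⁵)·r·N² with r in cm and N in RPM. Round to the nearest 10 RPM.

Original rotor: r = 191 mm = 19.1 cm
RCF = 1.118 × 10⁻⁵ × r × N²
RCF_original = 1.118 × 10⁻⁵ × 19.1 × (15778)² = 1.118 × 10⁻⁵ × 19.1 × 248,945,284 ≈ 53,159.3 × g
Your rotor: r = 189 mm / 2 = 94.5 mm = 9.45 cm
53,159.3 = 1.118 × 10⁻⁵ × 9.45 × N²
N² = 53,159.3 / (10.5651 × 10⁻⁵) = 503,159,459
N ≈ √503,159,459 ≈ 22,431.2

≈ 22430 RPM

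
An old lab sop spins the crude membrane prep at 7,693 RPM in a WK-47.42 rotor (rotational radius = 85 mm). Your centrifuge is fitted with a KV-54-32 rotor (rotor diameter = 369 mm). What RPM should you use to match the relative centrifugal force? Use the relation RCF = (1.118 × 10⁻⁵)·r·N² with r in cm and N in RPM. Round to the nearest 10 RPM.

≈ 5220 RPM

Original rotor: r = 85 mm = 8.5 cm
RCF = 1.118 × 10⁻⁵ × r × N²
RCF_original = 1.118 × 10⁻⁵ × 8.5 × (7693)² = 1.118 × 10⁻⁵ × 8.5 × 59,182,249 ≈ 5,624.1 × g
Your rotor: r = 369 mm / 2 = 184.5 mm = 18.45 cm
5,624.1 = 1.118 × 10⁻⁵ × 18.45 × N²
N² = 5,624.1 / (20.6271 × 10⁻⁵) = 27,265,588
N ≈ √27,265,588 ≈ 5,221.6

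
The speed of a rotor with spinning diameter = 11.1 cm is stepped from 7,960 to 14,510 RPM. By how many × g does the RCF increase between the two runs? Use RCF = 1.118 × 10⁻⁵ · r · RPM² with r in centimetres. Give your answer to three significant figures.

r = 11.1 / 2 = 5.55 cm
RCF₁ = 1.118 × 10⁻⁵ × 5.55 × (7960)² = 1.118 × 10⁻⁵ × 5.55 × 63,361,600 ≈ 3,931.5 × g
RCF₂ = 1.118 × 10⁻⁵ × 5.55 × (14510)² = 1.118 × 10⁻⁵ × 5.55 × 210,540,100 ≈ 13,063.8 × g
Increase = 13,063.8 − 3,931.5 = 9,132.3

9130 × g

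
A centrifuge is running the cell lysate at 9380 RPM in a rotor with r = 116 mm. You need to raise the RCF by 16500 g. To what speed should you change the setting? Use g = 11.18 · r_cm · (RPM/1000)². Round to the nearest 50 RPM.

14650 RPM

r = 116 mm = 11.6 cm
Current RCF = 11.18 × 11.6 × (9.38)² = 11.18 × 11.6 × 87.9844 ≈ 11,410.5 × g
Target RCF = 11,410.5 + 16,500 = 27,910.5 × g
(N/1000)² = 27,910.5 / 129.688 = 215.2127
N = 1000 × √215.2127 ≈ 14,670.1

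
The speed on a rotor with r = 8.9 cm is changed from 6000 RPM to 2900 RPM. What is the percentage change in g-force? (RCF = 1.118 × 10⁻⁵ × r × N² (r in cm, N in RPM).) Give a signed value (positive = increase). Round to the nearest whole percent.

-77%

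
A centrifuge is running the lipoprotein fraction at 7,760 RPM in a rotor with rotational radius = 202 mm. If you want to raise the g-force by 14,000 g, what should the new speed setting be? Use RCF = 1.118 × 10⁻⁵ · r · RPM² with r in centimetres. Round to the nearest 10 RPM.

≈ 11050 RPM

r = 202 mm = 20.2 cm
Current RCF = 1.118 × 10⁻⁵ × 20.2 × (7760)² = 1.118 × 10⁻⁵ × 20.2 × 60,217,600 ≈ 13,599.3 × g
Target RCF = 13,599.3 + 14,000 = 27,599.3 × g
N² = 27,599.3 / (22.5836 × 10⁻⁵) = 122,209,479
N ≈ √122,209,479 ≈ 11,054.8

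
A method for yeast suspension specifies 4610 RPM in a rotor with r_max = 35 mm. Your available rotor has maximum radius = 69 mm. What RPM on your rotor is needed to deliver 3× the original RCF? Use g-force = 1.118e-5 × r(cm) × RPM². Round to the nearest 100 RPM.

≈ 5700 RPM

Original rotor: r = 35 mm = 3.5 cm
RCF = 1.118 × 10⁻⁵ × r × N²
RCF_original = 1.118 × 10⁻⁵ × 3.5 × (4610)² = 1.118 × 10⁻⁵ × 3.5 × 21,252,100 ≈ 831.6 × g
Target RCF = 3 × 831.6 ≈ 2,494.8 × g
Your rotor: r = 69 mm = 6.9 cm
2,494.8 = 1.118 × 10⁻⁵ × 6.9 × N²
N² = 2,494.8 / (7.7142 × 10⁻⁵) = 32,340,359
N ≈ √32,340,359 ≈ 5,686.9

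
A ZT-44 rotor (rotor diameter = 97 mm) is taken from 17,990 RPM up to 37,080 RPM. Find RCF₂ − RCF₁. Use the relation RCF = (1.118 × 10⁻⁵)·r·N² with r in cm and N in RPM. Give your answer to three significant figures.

≈ 57000 ×g

r = 97 mm / 2 = 48.5 mm = 4.85 cm
RCF₁ = 1.118 × 10⁻⁵ × 4.85 × (17990)² = 1.118 × 10⁻⁵ × 4.85 × 323,640,100 ≈ 17,548.7 × g
RCF₂ = 1.118 × 10⁻⁵ × 4.85 × (37080)² = 1.118 × 10⁻⁵ × 4.85 × 1,374,926,400 ≈ 74,552.6 × g
Increase = 74,552.6 − 17,548.7 = 57,003.9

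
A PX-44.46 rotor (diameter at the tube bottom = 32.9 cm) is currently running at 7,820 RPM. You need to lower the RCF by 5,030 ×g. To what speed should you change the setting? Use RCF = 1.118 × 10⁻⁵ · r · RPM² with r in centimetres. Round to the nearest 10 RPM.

5810 RPM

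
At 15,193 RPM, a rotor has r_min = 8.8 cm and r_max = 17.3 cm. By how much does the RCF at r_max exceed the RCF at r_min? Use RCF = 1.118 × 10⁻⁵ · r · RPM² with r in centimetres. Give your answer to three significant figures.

RCF_max = 1.118 × 10⁻⁵ × 17.3 × (15193)² = 1.118 × 10⁻⁵ × 17.3 × 230,827,249 ≈ 44,645.2 × g
RCF_min = 1.118 × 10⁻⁵ × 8.8 × (15193)² = 1.118 × 10⁻⁵ × 8.8 × 230,827,249 ≈ 22,709.7 × g
ΔRCF = 44,645.2 − 22,709.7 = 21,935.5

≈ 21900 x g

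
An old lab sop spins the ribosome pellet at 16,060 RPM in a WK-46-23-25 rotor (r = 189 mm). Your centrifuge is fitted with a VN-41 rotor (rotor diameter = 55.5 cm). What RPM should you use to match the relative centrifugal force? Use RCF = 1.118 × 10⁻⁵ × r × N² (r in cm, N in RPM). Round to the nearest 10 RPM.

Original rotor: r = 189 mm = 18.9 cm
RCF_original = 1.118 × 10⁻⁵ × 18.9 × (16060)² = 1.118 × 10⁻⁵ × 18.9 × 257,923,600 ≈ 54,499.8 × g
Your rotor: r = 55.5 / 2 = 27.75 cm
54,499.8 = 1.118 × 10⁻⁵ × 27.75 × N²
N² = 54,499.8 / (31.0245 × 10⁻⁵) = 175,666,973
N ≈ √175,666,973 ≈ 13,253.9

≈ 13250 RPM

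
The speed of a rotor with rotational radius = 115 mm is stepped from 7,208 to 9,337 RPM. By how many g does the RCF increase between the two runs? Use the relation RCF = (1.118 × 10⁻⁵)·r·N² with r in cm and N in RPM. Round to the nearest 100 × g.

4500 g

r = 115 mm = 11.5 cm
RCF₁ = 1.118 × 10⁻⁵ × 11.5 × (7208)² = 1.118 × 10⁻⁵ × 11.5 × 51,955,264 ≈ 6,679.9 × g
RCF₂ = 1.118 × 10⁻⁵ × 11.5 × (9337)² = 1.118 × 10⁻⁵ × 11.5 × 87,179,569 ≈ 11,208.7 × g
Increase = 11,208.7 − 6,679.9 = 4,528.8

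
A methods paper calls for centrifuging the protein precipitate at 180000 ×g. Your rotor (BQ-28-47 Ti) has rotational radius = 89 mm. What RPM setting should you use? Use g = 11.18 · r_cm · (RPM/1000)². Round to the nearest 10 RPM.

≈ 42530 RPM

r = 89 mm = 8.9 cm
180,000 = 11.18 × 8.9 × (N/1000)²
(N/1000)² = 180,000 / 99.502 = 1809.009
N = 1000 × √1809.009 ≈ 42,532.4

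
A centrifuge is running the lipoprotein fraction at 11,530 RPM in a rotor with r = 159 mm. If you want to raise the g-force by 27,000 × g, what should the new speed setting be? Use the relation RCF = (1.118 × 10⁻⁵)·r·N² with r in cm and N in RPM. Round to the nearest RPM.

r = 159 mm = 15.9 cm
Current RCF = 1.118 × 10⁻⁵ × 15.9 × (11530)² = 1.118 × 10⁻⁵ × 15.9 × 132,940,900 ≈ 23,631.8 × g
Target RCF = 23,631.8 + 27,000 = 50,631.8 × g
N² = 50,631.8 / (17.7762 × 10⁻⁵) = 284,829,154
N ≈ √284,829,154 ≈ 16,876.9

N₂ ≈ 16877 RPM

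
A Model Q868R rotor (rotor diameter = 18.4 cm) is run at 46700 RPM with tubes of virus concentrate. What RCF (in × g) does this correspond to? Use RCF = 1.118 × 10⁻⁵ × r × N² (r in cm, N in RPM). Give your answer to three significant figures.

r = 18.4 / 2 = 9.2 cm
RCF = 1.118 × 10⁻⁵ × r × N²
RCF = 1.118 × 10⁻⁵ × 9.2 × (46700)² = 1.118 × 10⁻⁵ × 9.2 × 2,180,890,000 ≈ 224,317.6 × g

≈ 224000 × g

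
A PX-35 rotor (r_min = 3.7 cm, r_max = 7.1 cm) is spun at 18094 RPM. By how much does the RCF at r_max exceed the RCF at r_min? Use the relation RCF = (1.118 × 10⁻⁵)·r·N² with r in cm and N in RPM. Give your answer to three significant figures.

ΔRCF ≈ 12400 g

RCF_max = 1.118 × 10⁻⁵ × 7.1 × (18094)² = 1.118 × 10⁻⁵ × 7.1 × 327,392,836 ≈ 25,987.8 × g
RCF_min = 1.118 × 10⁻⁵ × 3.7 × (18094)² = 1.118 × 10⁻⁵ × 3.7 × 327,392,836 ≈ 13,542.9 × g
ΔRCF = 25,987.8 − 13,542.9 = 12,444.9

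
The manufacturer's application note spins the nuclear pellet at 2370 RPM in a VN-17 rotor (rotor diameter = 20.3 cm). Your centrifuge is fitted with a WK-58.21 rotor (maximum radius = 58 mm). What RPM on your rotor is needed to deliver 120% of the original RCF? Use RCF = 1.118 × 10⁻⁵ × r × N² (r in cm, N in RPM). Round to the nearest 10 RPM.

Original rotor: r = 20.3 / 2 = 10.15 cm
RCF = 1.118 × 10⁻⁵ × r × N²
RCF_original = 1.118 × 10⁻⁵ × 10.15 × (2370)² = 1.118 × 10⁻⁵ × 10.15 × 5,616,900 ≈ 637.4 × g
Target RCF = 1.2 × 637.4 ≈ 764.9 × g
Your rotor: r = 58 mm = 5.8 cm
764.9 = 1.118 × 10⁻⁵ × 5.8 × N²
N² = 764.9 / (6.4844 × 10⁻⁵) = 11,796,003
N ≈ √11,796,003 ≈ 3,434.5

≈ 3430 RPM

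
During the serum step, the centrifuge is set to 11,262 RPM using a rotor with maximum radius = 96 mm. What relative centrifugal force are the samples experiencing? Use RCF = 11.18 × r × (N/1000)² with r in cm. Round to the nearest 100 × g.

RCF ≈ 13600 × g

r = 96 mm = 9.6 cm
RCF = 11.18 × 9.6 × (11.262)² = 11.18 × 9.6 × 126.832644 ≈ 13,612.7 × g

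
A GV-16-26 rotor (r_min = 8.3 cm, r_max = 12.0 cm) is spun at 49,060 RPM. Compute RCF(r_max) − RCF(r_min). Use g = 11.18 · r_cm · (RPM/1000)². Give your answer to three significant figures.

≈ 99600 g

RCF_max = 11.18 × 12 × (49.06)² = 11.18 × 12 × 2,406.8836 ≈ 322,907.5 × g
RCF_min = 11.18 × 8.3 × (49.06)² = 11.18 × 8.3 × 2,406.8836 ≈ 223,344.4 × g
ΔRCF = 322,907.5 − 223,344.4 = 99,563.1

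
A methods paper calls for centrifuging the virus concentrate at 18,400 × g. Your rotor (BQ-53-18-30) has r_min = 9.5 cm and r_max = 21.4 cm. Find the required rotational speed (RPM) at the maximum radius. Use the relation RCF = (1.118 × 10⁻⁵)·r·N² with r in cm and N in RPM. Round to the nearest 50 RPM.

N ≈ 8750 RPM

Use r_max = 21.4 cm.
18,400 = 1.118 × 10⁻⁵ × 21.4 × N²
N² = 18,400 / (23.9252 × 10⁻⁵) = 76,906,358
N ≈ √76,906,358 ≈ 8,769.6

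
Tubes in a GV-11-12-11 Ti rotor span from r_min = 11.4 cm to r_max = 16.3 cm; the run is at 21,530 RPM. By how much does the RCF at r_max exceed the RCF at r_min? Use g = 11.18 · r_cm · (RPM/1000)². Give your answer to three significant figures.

RCF_max = 11.18 × 16.3 × (21.53)² = 11.18 × 16.3 × 463.5409 ≈ 84,472.9 × g
RCF_min = 11.18 × 11.4 × (21.53)² = 11.18 × 11.4 × 463.5409 ≈ 59,079.2 × g
ΔRCF = 84,472.9 − 59,079.2 = 25,393.7

ΔRCF ≈ 25400 x g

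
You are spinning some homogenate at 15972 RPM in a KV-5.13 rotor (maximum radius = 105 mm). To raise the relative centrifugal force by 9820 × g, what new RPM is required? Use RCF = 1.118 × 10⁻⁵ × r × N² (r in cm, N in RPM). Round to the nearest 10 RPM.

r = 105 mm = 10.5 cm
Current RCF = 1.118 × 10⁻⁵ × 10.5 × (15972)² = 1.118 × 10⁻⁵ × 10.5 × 255,104,784 ≈ 29,946.8 × g
Target RCF = 29,946.8 + 9,820 = 39,766.8 × g
N² = 39,766.8 / (11.739 × 10⁻⁵) = 338,757,986
N ≈ √338,757,986 ≈ 18,405.4

≈ 18410 RPM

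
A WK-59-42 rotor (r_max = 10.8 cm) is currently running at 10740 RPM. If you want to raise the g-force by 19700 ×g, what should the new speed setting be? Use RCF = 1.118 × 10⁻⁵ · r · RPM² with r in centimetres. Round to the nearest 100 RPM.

N₂ ≈ 16700 RPM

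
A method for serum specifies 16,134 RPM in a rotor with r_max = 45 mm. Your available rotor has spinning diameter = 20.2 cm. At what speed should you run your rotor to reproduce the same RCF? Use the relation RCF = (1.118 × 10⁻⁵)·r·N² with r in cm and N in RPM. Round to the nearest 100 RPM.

Original rotor: r = 45 mm = 4.5 cm
RCF_original = 1.118 × 10⁻⁵ × 4.5 × (16134)² = 1.118 × 10⁻⁵ × 4.5 × 260,305,956 ≈ 13,096 × g
Your rotor: r = 20.2 / 2 = 10.1 cm
13,096 = 1.118 × 10⁻⁵ × 10.1 × N²
N² = 13,096 / (11.2918 × 10⁻⁵) = 115,977,966
N ≈ √115,977,966 ≈ 10,769.3

≈ 10800 RPM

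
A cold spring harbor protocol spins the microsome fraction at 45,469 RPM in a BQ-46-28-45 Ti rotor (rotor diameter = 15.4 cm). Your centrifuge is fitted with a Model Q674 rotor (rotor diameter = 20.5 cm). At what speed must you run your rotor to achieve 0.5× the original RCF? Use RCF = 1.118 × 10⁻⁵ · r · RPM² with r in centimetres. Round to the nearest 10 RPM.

Original rotor: r = 15.4 / 2 = 7.7 cm
RCF_original = 1.118 × 10⁻⁵ × 7.7 × (45469)² = 1.118 × 10⁻⁵ × 7.7 × 2,067,429,961 ≈ 177,976.8 × g
Target RCF = 0.5 × 177,976.8 ≈ 88,988.4 × g
Your rotor: r = 20.5 / 2 = 10.25 cm
88,988.4 = 1.118 × 10⁻⁵ × 10.25 × N²
N² = 88,988.4 / (11.4595 × 10⁻⁵) = 776,546,970
N ≈ √776,546,970 ≈ 27,866.6

≈ 27870 RPM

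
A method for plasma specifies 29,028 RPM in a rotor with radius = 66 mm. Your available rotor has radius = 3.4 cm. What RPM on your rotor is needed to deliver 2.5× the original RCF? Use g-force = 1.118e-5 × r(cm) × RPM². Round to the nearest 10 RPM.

Original rotor: r = 66 mm = 6.6 cm
RCF = 1.118 × 10⁻⁵ × r × N²
RCF_original = 1.118 × 10⁻⁵ × 6.6 × (29028)² = 1.118 × 10⁻⁵ × 6.6 × 842,624,784 ≈ 62,175.6 × g
Target RCF = 2.5 × 62,175.6 ≈ 155,439 × g
155,439 = 1.118 × 10⁻⁵ × 3.4 × N²
N² = 155,439 / (3.8012 × 10⁻⁵) = 4,089,208,671
N ≈ √4,089,208,671 ≈ 63,946.9

63950 RPM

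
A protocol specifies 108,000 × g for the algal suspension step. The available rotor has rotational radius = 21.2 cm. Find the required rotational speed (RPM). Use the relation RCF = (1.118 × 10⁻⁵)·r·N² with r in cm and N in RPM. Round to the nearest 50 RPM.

≈ 21350 RPM

RCF = 1.118 × 10⁻⁵ × r × N²
108,000 = 1.118 × 10⁻⁵ × 21.2 × N²
N² = 108,000 / (23.7016 × 10⁻⁵) = 455,665,440
N ≈ √455,665,440 ≈ 21,346.3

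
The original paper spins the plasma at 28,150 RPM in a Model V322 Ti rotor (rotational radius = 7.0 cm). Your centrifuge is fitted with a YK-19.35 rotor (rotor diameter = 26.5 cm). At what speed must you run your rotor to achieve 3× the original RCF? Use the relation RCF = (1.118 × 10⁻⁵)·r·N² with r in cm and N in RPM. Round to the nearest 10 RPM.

RCF = 1.118 × 10⁻⁵ × r × N²
RCF_original = 1.118 × 10⁻⁵ × 7 × (28150)² = 1.118 × 10⁻⁵ × 7 × 792,422,500 ≈ 62,015 × g
Target RCF = 3 × 62,015 ≈ 186,045 × g
Your rotor: r = 26.5 / 2 = 13.25 cm
186,045 = 1.118 × 10⁻⁵ × 13.25 × N²
N² = 186,045 / (14.8135 × 10⁻⁵) = 1,255,915,212
N ≈ √1,255,915,212 ≈ 35,438.9

35440 RPM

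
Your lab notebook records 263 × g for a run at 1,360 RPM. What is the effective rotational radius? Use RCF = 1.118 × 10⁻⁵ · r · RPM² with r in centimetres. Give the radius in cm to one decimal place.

263 = 1.118 × 10⁻⁵ × r × (1360)²
r = 263 / (1.118 × 10⁻⁵ × 1,849,600) = 263 / 20.67853 ≈ 12.719 cm

12.7 cm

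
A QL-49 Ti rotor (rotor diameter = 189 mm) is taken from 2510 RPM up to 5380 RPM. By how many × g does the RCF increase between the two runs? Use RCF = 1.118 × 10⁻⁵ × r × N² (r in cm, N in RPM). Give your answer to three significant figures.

2390 × g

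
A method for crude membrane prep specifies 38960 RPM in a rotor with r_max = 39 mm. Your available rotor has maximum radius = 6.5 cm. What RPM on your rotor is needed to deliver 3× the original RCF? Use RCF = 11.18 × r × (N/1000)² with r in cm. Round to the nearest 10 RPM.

52270 RPM

Original rotor: r = 39 mm = 3.9 cm
RCF = 11.18 × r × (N/1000)²
RCF_original = 11.18 × 3.9 × (38.96)² = 11.18 × 3.9 × 1,517.8816 ≈ 66,182.7 × g
Target RCF = 3 × 66,182.7 ≈ 198,548.1 × g
198,548.1 = 11.18 × 6.5 × (N/1000)²
(N/1000)² = 198,548.1 / 72.67 = 2732.188
N = 1000 × √2732.188 ≈ 52,270.3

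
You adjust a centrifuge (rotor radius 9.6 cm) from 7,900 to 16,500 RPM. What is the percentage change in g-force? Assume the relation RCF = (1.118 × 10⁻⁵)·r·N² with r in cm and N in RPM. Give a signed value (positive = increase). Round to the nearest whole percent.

+336%

RCF ∝ N², so the ratio is (16500/7900)² = (2.088608)² = 4.3623.
Change = 4.3623 − 1 = +3.3623 → +336.2%.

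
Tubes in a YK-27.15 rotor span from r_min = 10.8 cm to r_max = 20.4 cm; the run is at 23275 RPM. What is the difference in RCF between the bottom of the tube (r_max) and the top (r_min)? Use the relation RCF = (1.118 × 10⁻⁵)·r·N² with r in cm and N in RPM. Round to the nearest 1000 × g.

≈ 58000 ×g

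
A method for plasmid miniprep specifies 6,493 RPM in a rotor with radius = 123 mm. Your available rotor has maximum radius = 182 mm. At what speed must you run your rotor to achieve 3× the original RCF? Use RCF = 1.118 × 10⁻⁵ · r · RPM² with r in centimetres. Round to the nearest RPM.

≈ 9245 RPM

Original rotor: r = 123 mm = 12.3 cm
RCF_original = 1.118 × 10⁻⁵ × 12.3 × (6493)² = 1.118 × 10⁻⁵ × 12.3 × 42,159,049 ≈ 5,797.5 × g
Target RCF = 3 × 5,797.5 ≈ 17,392.5 × g
Your rotor: r = 182 mm = 18.2 cm
17,392.5 = 1.118 × 10⁻⁵ × 18.2 × N²
N² = 17,392.5 / (20.3476 × 10⁻⁵) = 85,476,911
N ≈ √85,476,911 ≈ 9,245.4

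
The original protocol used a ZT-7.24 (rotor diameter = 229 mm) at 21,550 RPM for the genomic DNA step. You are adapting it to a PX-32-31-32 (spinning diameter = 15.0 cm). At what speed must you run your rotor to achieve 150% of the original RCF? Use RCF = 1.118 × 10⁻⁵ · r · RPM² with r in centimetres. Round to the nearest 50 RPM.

Original rotor: r = 229 mm / 2 = 114.5 mm = 11.45 cm
RCF_original = 1.118 × 10⁻⁵ × 11.45 × (21550)² = 1.118 × 10⁻⁵ × 11.45 × 464,402,500 ≈ 59,448.6 × g
Target RCF = 1.5 × 59,448.6 ≈ 89,172.9 × g
Your rotor: r = 15.0 / 2 = 7.5 cm
89,172.9 = 1.118 × 10⁻⁵ × 7.5 × N²
N² = 89,172.9 / (8.385 × 10⁻⁵) = 1,063,481,216
N ≈ √1,063,481,216 ≈ 32,611.1

≈ 32600 RPM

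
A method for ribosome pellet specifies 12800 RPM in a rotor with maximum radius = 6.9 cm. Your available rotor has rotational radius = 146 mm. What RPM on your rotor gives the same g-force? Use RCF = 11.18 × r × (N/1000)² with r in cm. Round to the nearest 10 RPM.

≈ 8800 RPM

RCF_original = 11.18 × 6.9 × (12.8)² = 11.18 × 6.9 × 163.84 ≈ 12,638.9 × g
Your rotor: r = 146 mm = 14.6 cm
12,638.9 = 11.18 × 14.6 × (N/1000)²
(N/1000)² = 12,638.9 / 163.228 = 77.43096
N = 1000 × √77.43096 ≈ 8,799.5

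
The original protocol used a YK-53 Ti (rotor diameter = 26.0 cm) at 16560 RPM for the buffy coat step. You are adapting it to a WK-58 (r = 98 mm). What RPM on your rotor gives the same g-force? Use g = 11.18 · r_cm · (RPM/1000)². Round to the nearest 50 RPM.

Original rotor: r = 26.0 / 2 = 13 cm
RCF_original = 11.18 × 13 × (16.56)² = 11.18 × 13 × 274.2336 ≈ 39,857.1 × g
Your rotor: r = 98 mm = 9.8 cm
39,857.1 = 11.18 × 9.8 × (N/1000)²
(N/1000)² = 39,857.1 / 109.564 = 363.7792
N = 1000 × √363.7792 ≈ 19,073.0

19050 RPM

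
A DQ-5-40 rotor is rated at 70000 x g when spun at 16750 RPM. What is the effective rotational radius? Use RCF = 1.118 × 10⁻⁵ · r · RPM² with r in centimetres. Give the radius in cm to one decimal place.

70000 = 1.118 × 10⁻⁵ × r × (16750)²
r = 70000 / (1.118 × 10⁻⁵ × 280,562,500) = 70000 / 3136.689 ≈ 22.317 cm

r ≈ 22.3 cm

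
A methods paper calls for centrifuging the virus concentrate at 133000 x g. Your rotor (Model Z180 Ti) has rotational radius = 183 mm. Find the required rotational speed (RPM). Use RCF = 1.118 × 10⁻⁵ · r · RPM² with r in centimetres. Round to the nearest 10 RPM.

r = 183 mm = 18.3 cm
RCF = 1.118 × 10⁻⁵ × r × N²
133,000 = 1.118 × 10⁻⁵ × 18.3 × N²
N² = 133,000 / (20.4594 × 10⁻⁵) = 650,067,939
N ≈ √650,067,939 ≈ 25,496.4

≈ 25500 RPM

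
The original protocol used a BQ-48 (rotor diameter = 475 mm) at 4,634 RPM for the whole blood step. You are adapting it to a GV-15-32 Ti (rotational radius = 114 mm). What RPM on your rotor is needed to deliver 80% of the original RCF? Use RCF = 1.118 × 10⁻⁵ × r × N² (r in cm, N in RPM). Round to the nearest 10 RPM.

≈ 5980 RPM

Original rotor: r = 475 mm / 2 = 237.5 mm = 23.75 cm
RCF_original = 1.118 × 10⁻⁵ × 23.75 × (4634)² = 1.118 × 10⁻⁵ × 23.75 × 21,473,956 ≈ 5,701.9 × g
Target RCF = 0.8 × 5,701.9 ≈ 4,561.5 × g
Your rotor: r = 114 mm = 11.4 cm
4,561.5 = 1.118 × 10⁻⁵ × 11.4 × N²
N² = 4,561.5 / (12.7452 × 10⁻⁵) = 35,789,944
N ≈ √35,789,944 ≈ 5,982.5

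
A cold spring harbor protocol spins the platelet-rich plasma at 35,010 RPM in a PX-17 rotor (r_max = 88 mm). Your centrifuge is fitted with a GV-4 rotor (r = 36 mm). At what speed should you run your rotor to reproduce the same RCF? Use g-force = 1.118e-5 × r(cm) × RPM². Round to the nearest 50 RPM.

Original rotor: r = 88 mm = 8.8 cm
RCF = 1.118 × 10⁻⁵ × r × N²
RCF_original = 1.118 × 10⁻⁵ × 8.8 × (35010)² = 1.118 × 10⁻⁵ × 8.8 × 1,225,700,100 ≈ 120,589.3 × g
Your rotor: r = 36 mm = 3.6 cm
120,589.3 = 1.118 × 10⁻⁵ × 3.6 × N²
N² = 120,589.3 / (4.0248 × 10⁻⁵) = 2,996,156,331
N ≈ √2,996,156,331 ≈ 54,737.2

≈ 54750 RPM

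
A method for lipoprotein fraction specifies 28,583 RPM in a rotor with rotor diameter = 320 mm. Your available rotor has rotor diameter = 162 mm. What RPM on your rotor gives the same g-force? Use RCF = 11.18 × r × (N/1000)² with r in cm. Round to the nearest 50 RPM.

Original rotor: r = 320 mm / 2 = 160 mm = 16 cm
RCF_original = 11.18 × 16 × (28.583)² = 11.18 × 16 × 816.987889 ≈ 146,142.8 × g
Your rotor: r = 162 mm / 2 = 81 mm = 8.1 cm
146,142.8 = 11.18 × 8.1 × (N/1000)²
(N/1000)² = 146,142.8 / 90.558 = 1613.803
N = 1000 × √1613.803 ≈ 40,172.2

40150 RPM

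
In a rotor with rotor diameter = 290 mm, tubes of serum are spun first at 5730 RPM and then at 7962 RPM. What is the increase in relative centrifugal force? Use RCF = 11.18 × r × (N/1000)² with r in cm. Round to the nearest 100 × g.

r = 290 mm / 2 = 145 mm = 14.5 cm
RCF₁ = 11.18 × 14.5 × (5.73)² = 11.18 × 14.5 × 32.8329 ≈ 5,322.5 × g
RCF₂ = 11.18 × 14.5 × (7.962)² = 11.18 × 14.5 × 63.393444 ≈ 10,276.7 × g
Increase = 10,276.7 − 5,322.5 = 4,954.2

≈ 5000 x g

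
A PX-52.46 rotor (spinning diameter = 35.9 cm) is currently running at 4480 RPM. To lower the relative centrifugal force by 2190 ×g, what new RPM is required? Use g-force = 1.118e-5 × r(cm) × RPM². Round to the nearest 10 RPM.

3030 RPM

r = 35.9 / 2 = 17.95 cm
Current RCF = 1.118 × 10⁻⁵ × 17.95 × (4480)² = 1.118 × 10⁻⁵ × 17.95 × 20,070,400 ≈ 4,027.7 × g
Target RCF = 4,027.7 − 2,190 = 1,837.7 × g
N² = 1,837.7 / (20.0681 × 10⁻⁵) = 9,157,319
N ≈ √9,157,319 ≈ 3,026.1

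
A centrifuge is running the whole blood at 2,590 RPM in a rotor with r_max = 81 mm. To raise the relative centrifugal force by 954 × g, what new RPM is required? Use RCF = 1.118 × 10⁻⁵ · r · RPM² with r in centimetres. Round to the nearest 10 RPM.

r = 81 mm = 8.1 cm
Current RCF = 1.118 × 10⁻⁵ × 8.1 × (2590)² = 1.118 × 10⁻⁵ × 8.1 × 6,708,100 ≈ 607.5 × g
Target RCF = 607.5 + 954 = 1,561.5 × g
N² = 1,561.5 / (9.0558 × 10⁻⁵) = 17,243,093
N ≈ √17,243,093 ≈ 4,152.5

4150 RPM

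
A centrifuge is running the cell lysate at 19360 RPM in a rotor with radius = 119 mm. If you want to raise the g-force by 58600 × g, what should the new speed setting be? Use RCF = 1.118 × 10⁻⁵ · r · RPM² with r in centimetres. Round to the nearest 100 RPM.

r = 119 mm = 11.9 cm
Current RCF = 1.118 × 10⁻⁵ × 11.9 × (19360)² = 1.118 × 10⁻⁵ × 11.9 × 374,809,600 ≈ 49,865.4 × g
Target RCF = 49,865.4 + 58,600 = 108,465.4 × g
N² = 108,465.4 / (13.3042 × 10⁻⁵) = 815,271,869
N ≈ √815,271,869 ≈ 28,553.0

≈ 28600 RPM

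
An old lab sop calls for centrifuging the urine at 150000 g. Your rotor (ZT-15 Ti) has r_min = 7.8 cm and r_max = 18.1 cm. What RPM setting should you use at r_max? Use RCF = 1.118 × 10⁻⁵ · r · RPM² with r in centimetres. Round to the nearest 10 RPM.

N ≈ 27230 RPM

Use r_max = 18.1 cm.
RCF = 1.118 × 10⁻⁵ × r × N²
150,000 = 1.118 × 10⁻⁵ × 18.1 × N²
N² = 150,000 / (20.2358 × 10⁻⁵) = 741,260,538
N ≈ √741,260,538 ≈ 27,226.1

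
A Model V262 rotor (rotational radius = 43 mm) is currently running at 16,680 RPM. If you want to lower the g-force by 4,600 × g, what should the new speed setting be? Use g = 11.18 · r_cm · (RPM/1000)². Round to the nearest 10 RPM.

r = 43 mm = 4.3 cm
Current RCF = 11.18 × 4.3 × (16.68)² = 11.18 × 4.3 × 278.2224 ≈ 13,375.3 × g
Target RCF = 13,375.3 − 4,600 = 8,775.3 × g
(N/1000)² = 8,775.3 / 48.074 = 182.5373
N = 1000 × √182.5373 ≈ 13,510.6

≈ 13510 RPM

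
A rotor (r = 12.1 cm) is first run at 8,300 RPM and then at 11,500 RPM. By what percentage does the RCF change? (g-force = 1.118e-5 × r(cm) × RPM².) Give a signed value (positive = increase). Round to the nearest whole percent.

+92%

RCF ∝ N², so the ratio is (11500/8300)² = (1.385542)² = 1.9197.
Change = 1.9197 − 1 = +0.9197 → +92.0%.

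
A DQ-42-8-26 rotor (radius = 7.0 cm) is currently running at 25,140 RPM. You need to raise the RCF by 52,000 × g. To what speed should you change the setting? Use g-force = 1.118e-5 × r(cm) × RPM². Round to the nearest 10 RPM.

Current RCF = 1.118 × 10⁻⁵ × 7 × (25140)² = 1.118 × 10⁻⁵ × 7 × 632,019,600 ≈ 49,461.9 × g
Target RCF = 49,461.9 + 52,000 = 101,461.9 × g
N² = 101,461.9 / (7.826 × 10⁻⁵) = 1,296,472,016
N ≈ √1,296,472,016 ≈ 36,006.6

≈ 36010 RPM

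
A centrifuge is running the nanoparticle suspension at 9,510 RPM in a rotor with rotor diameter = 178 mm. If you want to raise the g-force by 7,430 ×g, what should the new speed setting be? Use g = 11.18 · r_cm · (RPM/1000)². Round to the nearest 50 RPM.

12850 RPM

r = 178 mm / 2 = 89 mm = 8.9 cm
Current RCF = 11.18 × 8.9 × (9.51)² = 11.18 × 8.9 × 90.4401 ≈ 8,999 × g
Target RCF = 8,999 + 7,430 = 16,429 × g
(N/1000)² = 16,429 / 99.502 = 165.1123
N = 1000 × √165.1123 ≈ 12,849.6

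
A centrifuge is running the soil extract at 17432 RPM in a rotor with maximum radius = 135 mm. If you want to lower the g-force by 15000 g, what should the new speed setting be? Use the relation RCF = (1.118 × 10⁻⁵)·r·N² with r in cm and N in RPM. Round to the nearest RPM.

r = 135 mm = 13.5 cm
Current RCF = 1.118 × 10⁻⁵ × 13.5 × (17432)² = 1.118 × 10⁻⁵ × 13.5 × 303,874,624 ≈ 45,863.8 × g
Target RCF = 45,863.8 − 15,000 = 30,863.8 × g
N² = 30,863.8 / (15.093 × 10⁻⁵) = 204,490,824
N ≈ √204,490,824 ≈ 14,300.0

N₂ ≈ 14300 RPM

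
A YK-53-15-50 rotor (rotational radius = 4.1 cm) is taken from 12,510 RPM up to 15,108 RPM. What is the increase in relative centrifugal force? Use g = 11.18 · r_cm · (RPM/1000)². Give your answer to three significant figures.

RCF₁ = 11.18 × 4.1 × (12.51)² = 11.18 × 4.1 × 156.5001 ≈ 7,173.7 × g
RCF₂ = 11.18 × 4.1 × (15.108)² = 11.18 × 4.1 × 228.251664 ≈ 10,462.6 × g
Increase = 10,462.6 − 7,173.7 = 3,288.9

≈ 3290 x g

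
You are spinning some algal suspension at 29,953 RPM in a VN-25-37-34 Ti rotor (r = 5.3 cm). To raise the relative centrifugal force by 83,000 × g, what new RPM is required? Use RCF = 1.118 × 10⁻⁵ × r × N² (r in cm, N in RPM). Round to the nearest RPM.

Current RCF = 1.118 × 10⁻⁵ × 5.3 × (29953)² = 1.118 × 10⁻⁵ × 5.3 × 897,182,209 ≈ 53,161.6 × g
Target RCF = 53,161.6 + 83,000 = 136,161.6 × g
N² = 136,161.6 / (5.9254 × 10⁻⁵) = 2,297,930,941
N ≈ √2,297,930,941 ≈ 47,936.7

N₂ ≈ 47937 RPM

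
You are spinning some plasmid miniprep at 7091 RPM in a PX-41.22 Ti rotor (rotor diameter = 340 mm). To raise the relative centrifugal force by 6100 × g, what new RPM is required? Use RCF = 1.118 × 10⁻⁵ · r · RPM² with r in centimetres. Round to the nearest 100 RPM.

≈ 9100 RPM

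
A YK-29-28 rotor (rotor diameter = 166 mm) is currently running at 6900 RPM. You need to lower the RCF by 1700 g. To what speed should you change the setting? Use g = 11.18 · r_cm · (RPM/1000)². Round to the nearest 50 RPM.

r = 166 mm / 2 = 83 mm = 8.3 cm
Current RCF = 11.18 × 8.3 × (6.9)² = 11.18 × 8.3 × 47.61 ≈ 4,417.9 × g
Target RCF = 4,417.9 − 1,700 = 2,717.9 × g
(N/1000)² = 2,717.9 / 92.794 = 29.28961
N = 1000 × √29.28961 ≈ 5,412.0

≈ 5400 RPM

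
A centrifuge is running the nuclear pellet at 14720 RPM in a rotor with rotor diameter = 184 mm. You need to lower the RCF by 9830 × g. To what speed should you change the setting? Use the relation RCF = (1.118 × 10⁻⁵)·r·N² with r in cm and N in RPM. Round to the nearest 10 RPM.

N₂ ≈ 11000 RPM

r = 184 mm / 2 = 92 mm = 9.2 cm
Current RCF = 1.118 × 10⁻⁵ × 9.2 × (14720)² = 1.118 × 10⁻⁵ × 9.2 × 216,678,400 ≈ 22,286.7 × g
Target RCF = 22,286.7 − 9,830 = 12,456.7 × g
N² = 12,456.7 / (10.2856 × 10⁻⁵) = 121,108,151
N ≈ √121,108,151 ≈ 11,004.9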